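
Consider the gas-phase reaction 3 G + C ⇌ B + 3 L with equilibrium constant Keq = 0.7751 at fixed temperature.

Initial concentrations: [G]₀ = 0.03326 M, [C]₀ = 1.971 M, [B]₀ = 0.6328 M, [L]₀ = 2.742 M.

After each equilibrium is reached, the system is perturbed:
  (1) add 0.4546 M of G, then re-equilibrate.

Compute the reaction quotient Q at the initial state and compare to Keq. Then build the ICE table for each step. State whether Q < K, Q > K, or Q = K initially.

Q₀ = 1.7989e+05; Q > K (proceeds reverse)

Q₀ = 1.7989e+05 vs Keq = 0.7751 ⇒ Q>K, reverse
Step 1:
                  G         C         B         L
  Initial   0.03326     1.971    0.6328     2.742
  Change     0.9629     0.321    -0.321   -0.9629
  Equil      0.9961     2.292    0.3118     1.779
  solve Keq expr → x = -0.321; check Q = 0.7751
Then add 0.4546 M of G.
Step 2:
                  G         C         B         L
  Initial     1.451     2.292    0.3118     1.779
  Change    -0.2283  -0.07609   0.07609    0.2283
  Equil       1.222     2.216    0.3879     2.007
  solve Keq expr → x = 0.07609; check Q = 0.7751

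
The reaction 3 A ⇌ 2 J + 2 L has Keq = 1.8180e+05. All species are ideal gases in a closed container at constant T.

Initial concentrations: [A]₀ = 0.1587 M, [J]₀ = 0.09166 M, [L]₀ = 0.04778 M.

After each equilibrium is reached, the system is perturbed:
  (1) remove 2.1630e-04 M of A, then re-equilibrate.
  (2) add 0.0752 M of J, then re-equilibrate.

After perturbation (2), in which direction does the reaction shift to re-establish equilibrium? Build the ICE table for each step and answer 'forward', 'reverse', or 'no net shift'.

Q₀ = 0.004799 vs Keq = 1.8180e+05 ⇒ Q<K, forward
Step 1:
                   A          J          L
  init        0.1587    0.09166    0.04778
  Δ           -0.157     0.1047     0.1047
  eq        0.001702     0.1963     0.1524
  solve Keq expr → x = 0.05233; check Q = 1.8180e+05
Then remove 2.1630e-04 M of A.
Step 2:
                   A          J          L
  init      0.001485     0.1963     0.1524
  Δ       2.1441e-04 -1.4294e-04 -1.4294e-04
  eq          0.0017     0.1962     0.1523
  solve Keq expr → x = -7.1470e-05; check Q = 1.8180e+05
Then add 0.0752 M of J.
Step 3:
                   A          J          L
  init        0.0017     0.2714     0.1523
  Δ       4.0658e-04 -2.7105e-04 -2.7105e-04
  eq        0.002106     0.2711      0.152
  solve Keq expr → x = -1.3553e-04; check Q = 1.8180e+05

Direction: reverse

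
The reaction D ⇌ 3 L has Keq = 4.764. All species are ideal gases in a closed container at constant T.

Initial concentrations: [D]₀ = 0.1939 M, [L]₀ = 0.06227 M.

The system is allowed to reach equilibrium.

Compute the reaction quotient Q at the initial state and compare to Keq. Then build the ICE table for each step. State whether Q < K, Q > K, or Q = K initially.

Q₀ = 0.001245 vs Keq = 4.764 ⇒ Q<K, forward
Step 1:
                   D          L
  Initial     0.1939    0.06227
  Change     -0.1603     0.4808
  Equil      0.03362     0.5431
  solve Keq expr → x = 0.1603; check Q = 4.764

Q₀ = 0.001245; Q < K (proceeds forward)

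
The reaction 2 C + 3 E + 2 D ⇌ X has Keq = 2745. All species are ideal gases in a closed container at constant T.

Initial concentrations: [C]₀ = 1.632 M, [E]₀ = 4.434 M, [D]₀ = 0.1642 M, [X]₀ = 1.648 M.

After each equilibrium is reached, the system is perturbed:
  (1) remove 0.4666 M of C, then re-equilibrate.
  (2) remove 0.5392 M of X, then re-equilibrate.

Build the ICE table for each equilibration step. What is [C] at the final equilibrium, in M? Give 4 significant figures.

[C]_eq = 1.004 M

Q₀ = 0.2633 vs Keq = 2745 ⇒ Q<K, forward
Step 1:
                  C         E         D         X
  init        1.632     4.434    0.1642     1.648
  Δ         -0.1622   -0.2433   -0.1622    0.0811
  eq           1.47     4.191   0.00199     1.729
  solve Keq expr → x = 0.0811; check Q = 2745
Then remove 0.4666 M of C.
Step 2:
                  C         E         D         X
  init        1.003     4.191   0.00199     1.729
  Δ       9.2130e-04  0.001382 9.2130e-04 -4.6065e-04
  eq          1.004     4.192  0.002912     1.729
  solve Keq expr → x = -4.6065e-04; check Q = 2745
Then remove 0.5392 M of X.
Step 3:
                  C         E         D         X
  init        1.004     4.192  0.002912     1.189
  Δ       -4.9436e-04 -7.4154e-04 -4.9436e-04 2.4718e-04
  eq          1.004     4.191  0.002417      1.19
  solve Keq expr → x = 2.4718e-04; check Q = 2745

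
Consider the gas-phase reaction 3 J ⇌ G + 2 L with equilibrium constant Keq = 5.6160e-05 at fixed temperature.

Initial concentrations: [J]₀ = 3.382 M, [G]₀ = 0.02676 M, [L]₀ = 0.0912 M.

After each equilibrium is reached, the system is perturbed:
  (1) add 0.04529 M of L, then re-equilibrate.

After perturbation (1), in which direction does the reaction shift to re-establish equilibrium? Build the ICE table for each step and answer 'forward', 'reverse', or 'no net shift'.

Direction: reverse

Q₀ = 5.7538e-06 vs Keq = 5.6160e-05 ⇒ Q<K, forward
Step 1:
                   J          G          L
  init         3.382    0.02676     0.0912
  Δ          -0.1197    0.03991    0.07982
  eq           3.262    0.06667      0.171
  solve Keq expr → x = 0.03991; check Q = 5.6160e-05
Then add 0.04529 M of L.
Step 2:
                   J          G          L
  init         3.262    0.06667     0.2163
  Δ          0.03624   -0.01208   -0.02416
  eq           3.299    0.05459     0.1921
  solve Keq expr → x = -0.01208; check Q = 5.6160e-05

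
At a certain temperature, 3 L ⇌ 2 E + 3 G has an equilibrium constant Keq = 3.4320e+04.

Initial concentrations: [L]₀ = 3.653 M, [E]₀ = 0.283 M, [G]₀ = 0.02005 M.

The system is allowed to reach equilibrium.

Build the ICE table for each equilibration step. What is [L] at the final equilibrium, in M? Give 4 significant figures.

Q₀ = 1.3242e-08 vs Keq = 3.4320e+04 ⇒ Q<K, forward
Step 1:
                  L         E         G
  init        3.653     0.283   0.02005
  Δ          -3.452     2.301     3.452
  eq         0.2012     2.584     3.472
  solve Keq expr → x = 1.151; check Q = 3.4320e+04

[L]_eq = 0.2012 M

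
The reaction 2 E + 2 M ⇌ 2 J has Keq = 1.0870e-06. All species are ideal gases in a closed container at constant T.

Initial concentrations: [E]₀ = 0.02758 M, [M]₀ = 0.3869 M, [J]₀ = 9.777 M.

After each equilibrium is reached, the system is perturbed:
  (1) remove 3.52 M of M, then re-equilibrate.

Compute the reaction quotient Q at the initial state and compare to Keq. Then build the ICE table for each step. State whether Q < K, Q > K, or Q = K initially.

Q₀ = 8.3951e+05; Q > K (proceeds reverse)

Q₀ = 8.3951e+05 vs Keq = 1.0870e-06 ⇒ Q>K, reverse
Step 1:
                   E          M          J
  init       0.02758     0.3869      9.777
  Δ            9.675      9.675     -9.675
  eq           9.703      10.06     0.1018
  solve Keq expr → x = -4.838; check Q = 1.0870e-06
Then remove 3.52 M of M.
Step 2:
                   E          M          J
  init         9.703      6.542     0.1018
  Δ          0.03501    0.03501   -0.03501
  eq           9.738      6.577    0.06677
  solve Keq expr → x = -0.01751; check Q = 1.0870e-06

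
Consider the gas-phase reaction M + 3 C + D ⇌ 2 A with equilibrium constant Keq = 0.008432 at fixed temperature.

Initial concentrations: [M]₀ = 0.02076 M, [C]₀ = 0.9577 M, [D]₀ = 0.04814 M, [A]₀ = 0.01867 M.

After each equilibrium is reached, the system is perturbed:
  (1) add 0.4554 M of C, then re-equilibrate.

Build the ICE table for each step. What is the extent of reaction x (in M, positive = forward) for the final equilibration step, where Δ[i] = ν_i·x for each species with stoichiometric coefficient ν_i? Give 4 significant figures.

x = 0.001251 M

Q₀ = 0.3971 vs Keq = 0.008432 ⇒ Q>K, reverse
Step 1:
                   M          C          D          A
  Initial    0.02076     0.9577    0.04814    0.01867
  Change    0.007565    0.02269   0.007565   -0.01513
  Equil      0.02832     0.9804     0.0557   0.003541
  solve Keq expr → x = -0.007565; check Q = 0.008432
Then add 0.4554 M of C.
Step 2:
                   M          C          D          A
  Initial    0.02832      1.436     0.0557   0.003541
  Change   -0.001251  -0.003752  -0.001251   0.002501
  Equil      0.02707      1.432    0.05445   0.006042
  solve Keq expr → x = 0.001251; check Q = 0.008432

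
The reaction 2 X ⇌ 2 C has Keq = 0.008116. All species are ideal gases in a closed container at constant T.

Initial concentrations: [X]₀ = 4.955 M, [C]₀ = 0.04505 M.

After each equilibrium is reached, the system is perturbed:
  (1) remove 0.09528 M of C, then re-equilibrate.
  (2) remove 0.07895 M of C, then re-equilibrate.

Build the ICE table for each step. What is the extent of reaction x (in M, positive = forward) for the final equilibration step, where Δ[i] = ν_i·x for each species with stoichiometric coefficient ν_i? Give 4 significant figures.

Q₀ = 8.2661e-05 vs Keq = 0.008116 ⇒ Q<K, forward
Step 1:
                   X          C
  init         4.955    0.04505
  Δ          -0.3682     0.3682
  eq           4.587     0.4132
  solve Keq expr → x = 0.1841; check Q = 0.008116
Then remove 0.09528 M of C.
Step 2:
                   X          C
  init         4.587     0.3179
  Δ         -0.08741    0.08741
  eq           4.499     0.4053
  solve Keq expr → x = 0.0437; check Q = 0.008116
Then remove 0.07895 M of C.
Step 3:
                   X          C
  init         4.499     0.3264
  Δ         -0.07243    0.07243
  eq           4.427     0.3988
  solve Keq expr → x = 0.03621; check Q = 0.008116

x = 0.03621 M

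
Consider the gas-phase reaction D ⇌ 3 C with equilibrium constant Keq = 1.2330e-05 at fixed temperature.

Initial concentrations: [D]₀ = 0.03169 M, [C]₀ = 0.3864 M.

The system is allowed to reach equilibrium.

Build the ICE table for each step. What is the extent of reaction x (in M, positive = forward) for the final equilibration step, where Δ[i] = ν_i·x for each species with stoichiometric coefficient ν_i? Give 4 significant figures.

x = -0.1247 M

Q₀ = 1.82 vs Keq = 1.2330e-05 ⇒ Q>K, reverse
Step 1:
                    D           C
  I           0.03169      0.3864
  C            0.1247      -0.374
  E            0.1563     0.01245
  solve Keq expr → x = -0.1247; check Q = 1.2330e-05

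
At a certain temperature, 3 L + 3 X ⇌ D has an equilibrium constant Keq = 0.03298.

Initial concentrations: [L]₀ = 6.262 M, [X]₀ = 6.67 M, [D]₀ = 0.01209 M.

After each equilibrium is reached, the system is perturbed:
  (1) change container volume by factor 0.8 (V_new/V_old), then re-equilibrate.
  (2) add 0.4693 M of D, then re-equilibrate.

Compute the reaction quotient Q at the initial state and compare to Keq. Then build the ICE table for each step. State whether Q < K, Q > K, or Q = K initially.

Q₀ = 1.6592e-07 vs Keq = 0.03298 ⇒ Q<K, forward
Step 1:
                    L           X           D
  Initial       6.262        6.67     0.01209
  Change       -4.559      -4.559        1.52
  Equil         1.703       2.111       1.532
  solve Keq expr → x = 1.52; check Q = 0.03298
Then change container volume by factor 0.8 (V_new/V_old).
Step 2:
                    L           X           D
  Initial       2.129       2.639       1.915
  Change      -0.3785     -0.3785      0.1262
  Equil          1.75        2.26       2.041
  solve Keq expr → x = 0.1262; check Q = 0.03298
Then add 0.4693 M of D.
Step 3:
                    L           X           D
  Initial        1.75        2.26        2.51
  Change      0.06625     0.06625    -0.02208
  Equil         1.816       2.326       2.488
  solve Keq expr → x = -0.02208; check Q = 0.03298

Q₀ = 1.6592e-07; Q < K (proceeds forward)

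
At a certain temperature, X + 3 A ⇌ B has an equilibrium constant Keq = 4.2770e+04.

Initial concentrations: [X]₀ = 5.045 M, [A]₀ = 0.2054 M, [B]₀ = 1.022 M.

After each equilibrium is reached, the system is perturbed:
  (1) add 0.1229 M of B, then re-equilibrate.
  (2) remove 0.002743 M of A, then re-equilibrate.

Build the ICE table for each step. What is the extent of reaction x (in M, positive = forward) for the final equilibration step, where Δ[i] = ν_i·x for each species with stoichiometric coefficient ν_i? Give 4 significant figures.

Q₀ = 23.38 vs Keq = 4.2770e+04 ⇒ Q<K, forward
Step 1:
                  X         A         B
  I           5.045    0.2054     1.022
  C        -0.06273   -0.1882   0.06273
  E           4.982    0.0172     1.085
  solve Keq expr → x = 0.06273; check Q = 4.2770e+04
Then add 0.1229 M of B.
Step 2:
                  X         A         B
  I           4.982    0.0172     1.208
  C       2.0843e-04 6.2530e-04 -2.0843e-04
  E           4.982   0.01783     1.207
  solve Keq expr → x = -2.0843e-04; check Q = 4.2770e+04
Then remove 0.002743 M of A.
Step 3:
                  X         A         B
  I           4.982   0.01508     1.207
  C       9.1247e-04  0.002737 -9.1247e-04
  E           4.983   0.01782     1.207
  solve Keq expr → x = -9.1247e-04; check Q = 4.2770e+04

x = -9.1247e-04 M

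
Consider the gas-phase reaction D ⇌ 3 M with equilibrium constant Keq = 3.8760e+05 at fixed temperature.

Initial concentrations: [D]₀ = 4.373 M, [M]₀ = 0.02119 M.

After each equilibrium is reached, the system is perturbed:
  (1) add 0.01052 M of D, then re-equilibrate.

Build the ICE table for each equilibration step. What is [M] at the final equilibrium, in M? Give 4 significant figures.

Q₀ = 2.1758e-06 vs Keq = 3.8760e+05 ⇒ Q<K, forward
Step 1:
                  D         M
  Initial     4.373   0.02119
  Change     -4.367      13.1
  Equil     0.00583     13.12
  solve Keq expr → x = 4.367; check Q = 3.8760e+05
Then add 0.01052 M of D.
Step 2:
                  D         M
  Initial   0.01635     13.12
  Change   -0.01048   0.03143
  Equil    0.005872     13.15
  solve Keq expr → x = 0.01048; check Q = 3.8760e+05

[M]_eq = 13.15 M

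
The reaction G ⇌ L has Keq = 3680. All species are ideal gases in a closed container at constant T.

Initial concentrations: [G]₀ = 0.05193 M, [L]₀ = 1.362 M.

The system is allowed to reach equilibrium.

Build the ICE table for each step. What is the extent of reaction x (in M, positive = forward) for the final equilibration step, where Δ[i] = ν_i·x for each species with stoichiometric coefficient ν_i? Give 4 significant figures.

x = 0.05155 M

Q₀ = 26.23 vs Keq = 3680 ⇒ Q<K, forward
Step 1:
                    G           L
  init        0.05193       1.362
  Δ          -0.05155     0.05155
  eq       3.8412e-04       1.414
  solve Keq expr → x = 0.05155; check Q = 3680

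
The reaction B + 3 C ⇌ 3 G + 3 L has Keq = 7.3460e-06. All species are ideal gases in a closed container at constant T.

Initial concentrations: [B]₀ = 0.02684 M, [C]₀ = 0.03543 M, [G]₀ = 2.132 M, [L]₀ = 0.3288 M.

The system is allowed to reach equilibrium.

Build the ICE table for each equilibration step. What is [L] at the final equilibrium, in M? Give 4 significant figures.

Q₀ = 2.8858e+05 vs Keq = 7.3460e-06 ⇒ Q>K, reverse
Step 1:
                  B         C         G         L
  Initial   0.02684   0.03543     2.132    0.3288
  Change     0.1089    0.3268   -0.3268   -0.3268
  Equil      0.1358    0.3622     1.805  0.002005
  solve Keq expr → x = -0.1089; check Q = 7.3460e-06

[L]_eq = 0.002005 M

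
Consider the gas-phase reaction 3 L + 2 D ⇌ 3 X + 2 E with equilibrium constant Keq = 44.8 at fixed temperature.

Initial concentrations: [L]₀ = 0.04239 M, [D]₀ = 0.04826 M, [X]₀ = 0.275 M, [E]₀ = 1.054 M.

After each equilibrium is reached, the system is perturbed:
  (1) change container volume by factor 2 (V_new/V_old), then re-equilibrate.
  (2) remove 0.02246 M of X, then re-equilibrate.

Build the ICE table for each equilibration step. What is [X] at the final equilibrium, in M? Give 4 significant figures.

[X]_eq = 0.06304 M

Q₀ = 1.3023e+05 vs Keq = 44.8 ⇒ Q>K, reverse
Step 1:
                  L         D         X         E
  init      0.04239   0.04826     0.275     1.054
  Δ          0.1223   0.08152   -0.1223  -0.08152
  eq         0.1647    0.1298    0.1527    0.9725
  solve Keq expr → x = -0.04076; check Q = 44.8
Then change container volume by factor 2 (V_new/V_old).
Step 2:
                  L         D         X         E
  init      0.08233   0.06489   0.07636    0.4862
  Δ               0         0         0         0
  eq        0.08233   0.06489   0.07636    0.4862
  solve Keq expr → x = 0; check Q = 44.8
Then remove 0.02246 M of X.
Step 3:
                  L         D         X         E
  init      0.08233   0.06489    0.0539    0.4862
  Δ       -0.009139 -0.006093  0.009139  0.006093
  eq        0.07319    0.0588   0.06304    0.4923
  solve Keq expr → x = 0.003046; check Q = 44.8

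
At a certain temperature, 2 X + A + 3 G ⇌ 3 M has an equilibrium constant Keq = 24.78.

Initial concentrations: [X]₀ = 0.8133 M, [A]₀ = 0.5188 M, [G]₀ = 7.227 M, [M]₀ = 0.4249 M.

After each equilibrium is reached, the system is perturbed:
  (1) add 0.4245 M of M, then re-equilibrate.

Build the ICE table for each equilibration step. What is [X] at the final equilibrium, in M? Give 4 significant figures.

Q₀ = 5.9222e-04 vs Keq = 24.78 ⇒ Q<K, forward
Step 1:
                   X          A          G          M
  init        0.8133     0.5188      7.227     0.4249
  Δ          -0.7464    -0.3732      -1.12       1.12
  eq         0.06694     0.1456      6.107      1.544
  solve Keq expr → x = 0.3732; check Q = 24.78
Then add 0.4245 M of M.
Step 2:
                   X          A          G          M
  init       0.06694     0.1456      6.107      1.969
  Δ          0.02272    0.01136    0.03407   -0.03407
  eq         0.08966      0.157      6.142      1.935
  solve Keq expr → x = -0.01136; check Q = 24.78

[X]_eq = 0.08966 M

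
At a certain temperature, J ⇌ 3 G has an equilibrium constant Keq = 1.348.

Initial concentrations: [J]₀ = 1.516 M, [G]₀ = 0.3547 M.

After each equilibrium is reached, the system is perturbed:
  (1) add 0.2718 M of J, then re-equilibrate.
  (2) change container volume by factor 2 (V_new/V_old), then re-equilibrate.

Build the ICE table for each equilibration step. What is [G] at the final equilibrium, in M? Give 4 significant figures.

[G]_eq = 0.9501 M

Q₀ = 0.02944 vs Keq = 1.348 ⇒ Q<K, forward
Step 1:
                   J          G
  init         1.516     0.3547
  Δ          -0.2772     0.8317
  eq           1.239      1.186
  solve Keq expr → x = 0.2772; check Q = 1.348
Then add 0.2718 M of J.
Step 2:
                   J          G
  init         1.511      1.186
  Δ         -0.02472    0.07415
  eq           1.486      1.261
  solve Keq expr → x = 0.02472; check Q = 1.348
Then change container volume by factor 2 (V_new/V_old).
Step 3:
                   J          G
  init        0.7429     0.6303
  Δ          -0.1066     0.3199
  eq          0.6363     0.9501
  solve Keq expr → x = 0.1066; check Q = 1.348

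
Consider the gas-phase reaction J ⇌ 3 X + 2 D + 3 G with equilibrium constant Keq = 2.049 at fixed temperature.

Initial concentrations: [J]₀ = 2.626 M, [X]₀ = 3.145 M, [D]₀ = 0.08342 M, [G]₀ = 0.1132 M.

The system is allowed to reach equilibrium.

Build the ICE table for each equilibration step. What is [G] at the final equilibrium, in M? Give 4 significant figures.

Q₀ = 1.1958e-04 vs Keq = 2.049 ⇒ Q<K, forward
Step 1:
                    J           X           D           G
  Initial       2.626       3.145     0.08342      0.1132
  Change      -0.2047       0.614      0.4094       0.614
  Equil         2.421       3.759      0.4928      0.7272
  solve Keq expr → x = 0.2047; check Q = 2.049

[G]_eq = 0.7272 M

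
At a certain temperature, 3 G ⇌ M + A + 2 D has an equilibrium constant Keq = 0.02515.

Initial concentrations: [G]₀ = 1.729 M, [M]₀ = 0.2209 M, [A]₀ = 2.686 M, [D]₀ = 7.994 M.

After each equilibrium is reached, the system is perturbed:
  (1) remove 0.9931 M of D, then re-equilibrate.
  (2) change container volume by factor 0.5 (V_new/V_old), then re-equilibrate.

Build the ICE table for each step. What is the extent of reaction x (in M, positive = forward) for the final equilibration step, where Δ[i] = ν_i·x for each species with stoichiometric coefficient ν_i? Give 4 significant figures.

x = -0.003171 M

Q₀ = 7.336 vs Keq = 0.02515 ⇒ Q>K, reverse
Step 1:
                    G           M           A           D
  init          1.729      0.2209       2.686       7.994
  Δ            0.6554     -0.2185     -0.2185      -0.437
  eq            2.384     0.00242       2.468       7.557
  solve Keq expr → x = -0.2185; check Q = 0.02515
Then remove 0.9931 M of D.
Step 2:
                    G           M           A           D
  init          2.384     0.00242       2.468       6.564
  Δ         -0.002327  7.7563e-04  7.7563e-04    0.001551
  eq            2.382    0.003195       2.468       6.565
  solve Keq expr → x = 7.7563e-04; check Q = 0.02515
Then change container volume by factor 0.5 (V_new/V_old).
Step 3:
                    G           M           A           D
  init          4.764     0.00639       4.937       13.13
  Δ          0.009512   -0.003171   -0.003171   -0.006342
  eq            4.774     0.00322       4.933       13.12
  solve Keq expr → x = -0.003171; check Q = 0.02515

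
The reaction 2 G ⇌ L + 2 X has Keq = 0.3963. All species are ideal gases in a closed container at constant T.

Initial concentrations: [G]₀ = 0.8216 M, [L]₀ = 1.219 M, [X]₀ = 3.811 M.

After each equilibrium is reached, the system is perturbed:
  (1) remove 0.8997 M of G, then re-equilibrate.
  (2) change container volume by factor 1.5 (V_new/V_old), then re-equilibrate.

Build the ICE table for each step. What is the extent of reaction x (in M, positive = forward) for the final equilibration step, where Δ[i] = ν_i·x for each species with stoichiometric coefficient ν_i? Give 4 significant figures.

x = 0.03691 M

Q₀ = 26.23 vs Keq = 0.3963 ⇒ Q>K, reverse
Step 1:
                    G           L           X
  I            0.8216       1.219       3.811
  C             1.556     -0.7782      -1.556
  E             2.378      0.4408       2.255
  solve Keq expr → x = -0.7782; check Q = 0.3963
Then remove 0.8997 M of G.
Step 2:
                    G           L           X
  I             1.478      0.4408       2.255
  C            0.2685     -0.1343     -0.2685
  E             1.747      0.3066       1.986
  solve Keq expr → x = -0.1343; check Q = 0.3963
Then change container volume by factor 1.5 (V_new/V_old).
Step 3:
                    G           L           X
  I             1.165      0.2044       1.324
  C          -0.07381     0.03691     0.07381
  E             1.091      0.2413       1.398
  solve Keq expr → x = 0.03691; check Q = 0.3963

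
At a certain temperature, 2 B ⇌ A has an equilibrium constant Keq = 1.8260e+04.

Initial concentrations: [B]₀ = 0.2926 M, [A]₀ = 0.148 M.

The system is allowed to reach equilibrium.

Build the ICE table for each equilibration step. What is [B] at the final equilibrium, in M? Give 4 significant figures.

Q₀ = 1.729 vs Keq = 1.8260e+04 ⇒ Q<K, forward
Step 1:
                    B           A
  I            0.2926       0.148
  C           -0.2886      0.1443
  E          0.004001      0.2923
  solve Keq expr → x = 0.1443; check Q = 1.8260e+04

[B]_eq = 0.004001 M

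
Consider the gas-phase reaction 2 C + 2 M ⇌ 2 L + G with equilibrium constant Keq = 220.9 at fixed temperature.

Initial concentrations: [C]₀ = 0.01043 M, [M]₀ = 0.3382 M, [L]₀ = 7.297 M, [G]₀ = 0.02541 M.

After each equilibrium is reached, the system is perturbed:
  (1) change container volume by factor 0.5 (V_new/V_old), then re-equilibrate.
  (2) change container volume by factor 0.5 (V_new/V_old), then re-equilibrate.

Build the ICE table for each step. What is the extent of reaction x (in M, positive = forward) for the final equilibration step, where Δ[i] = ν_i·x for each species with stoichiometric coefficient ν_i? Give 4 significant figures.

Q₀ = 1.0874e+05 vs Keq = 220.9 ⇒ Q>K, reverse
Step 1:
                   C          M          L          G
  I          0.01043     0.3382      7.297    0.02541
  C          0.04675    0.04675   -0.04675   -0.02337
  E          0.05718     0.3849       7.25   0.002036
  solve Keq expr → x = -0.02337; check Q = 220.9
Then change container volume by factor 0.5 (V_new/V_old).
Step 2:
                   C          M          L          G
  I           0.1144     0.7699       14.5   0.004072
  C        -0.006184  -0.006184   0.006184   0.003092
  E           0.1082     0.7637      14.51   0.007164
  solve Keq expr → x = 0.003092; check Q = 220.9
Then change container volume by factor 0.5 (V_new/V_old).
Step 3:
                   C          M          L          G
  I           0.2163      1.527      29.01    0.01433
  C         -0.01821   -0.01821    0.01821   0.009107
  E           0.1981      1.509      29.03    0.02343
  solve Keq expr → x = 0.009107; check Q = 220.9

x = 0.009107 M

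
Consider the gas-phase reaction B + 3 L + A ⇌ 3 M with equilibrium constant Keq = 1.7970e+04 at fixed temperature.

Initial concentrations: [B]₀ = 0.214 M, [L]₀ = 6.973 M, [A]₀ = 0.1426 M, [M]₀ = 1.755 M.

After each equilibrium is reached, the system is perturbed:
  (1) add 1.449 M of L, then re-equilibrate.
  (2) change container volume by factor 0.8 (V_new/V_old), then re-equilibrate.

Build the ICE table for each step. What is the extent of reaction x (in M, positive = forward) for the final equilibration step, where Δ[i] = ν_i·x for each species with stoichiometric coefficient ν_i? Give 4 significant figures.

Q₀ = 0.5224 vs Keq = 1.7970e+04 ⇒ Q<K, forward
Step 1:
                  B         L         A         M
  Initial     0.214     6.973    0.1426     1.755
  Change    -0.1426   -0.4277   -0.1426    0.4277
  Equil     0.07143     6.545 2.8892e-05     2.183
  solve Keq expr → x = 0.1426; check Q = 1.7970e+04
Then add 1.449 M of L.
Step 2:
                  B         L         A         M
  Initial   0.07143     7.994 2.8892e-05     2.183
  Change  -1.3031e-05 -3.9093e-05 -1.3031e-05 3.9093e-05
  Equil     0.07142     7.994 1.5861e-05     2.183
  solve Keq expr → x = 1.3031e-05; check Q = 1.7970e+04
Then change container volume by factor 0.8 (V_new/V_old).
Step 3:
                  B         L         A         M
  Initial   0.08927     9.993 1.9827e-05     2.728
  Change  -7.1362e-06 -2.1409e-05 -7.1362e-06 2.1409e-05
  Equil     0.08926     9.993 1.2690e-05     2.728
  solve Keq expr → x = 7.1362e-06; check Q = 1.7970e+04

x = 7.1362e-06 M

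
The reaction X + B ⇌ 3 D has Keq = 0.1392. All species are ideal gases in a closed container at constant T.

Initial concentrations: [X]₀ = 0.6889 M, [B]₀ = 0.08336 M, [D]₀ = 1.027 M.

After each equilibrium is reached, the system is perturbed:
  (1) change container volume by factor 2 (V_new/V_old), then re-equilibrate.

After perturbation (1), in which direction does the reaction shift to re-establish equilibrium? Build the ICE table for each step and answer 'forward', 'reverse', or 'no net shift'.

Q₀ = 18.86 vs Keq = 0.1392 ⇒ Q>K, reverse
Step 1:
                    X           B           D
  Initial      0.6889     0.08336       1.027
  Change       0.2285      0.2285     -0.6855
  Equil        0.9174      0.3119      0.3415
  solve Keq expr → x = -0.2285; check Q = 0.1392
Then change container volume by factor 2 (V_new/V_old).
Step 2:
                    X           B           D
  Initial      0.4587      0.1559      0.1707
  Change     -0.01224    -0.01224     0.03672
  Equil        0.4465      0.1437      0.2075
  solve Keq expr → x = 0.01224; check Q = 0.1392

Direction: forward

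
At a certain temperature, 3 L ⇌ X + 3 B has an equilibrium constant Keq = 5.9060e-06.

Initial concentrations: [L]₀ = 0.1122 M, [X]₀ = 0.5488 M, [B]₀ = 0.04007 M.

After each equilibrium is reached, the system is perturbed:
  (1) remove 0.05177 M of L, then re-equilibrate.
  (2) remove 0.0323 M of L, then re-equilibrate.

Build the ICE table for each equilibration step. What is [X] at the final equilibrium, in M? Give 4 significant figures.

Q₀ = 0.025 vs Keq = 5.9060e-06 ⇒ Q>K, reverse
Step 1:
                    L           X           B
  I            0.1122      0.5488     0.04007
  C           0.03676    -0.01225    -0.03676
  E             0.149      0.5365    0.003314
  solve Keq expr → x = -0.01225; check Q = 5.9060e-06
Then remove 0.05177 M of L.
Step 2:
                    L           X           B
  I           0.09719      0.5365    0.003314
  C          0.001126 -3.7535e-04   -0.001126
  E           0.09831      0.5362    0.002187
  solve Keq expr → x = -3.7535e-04; check Q = 5.9060e-06
Then remove 0.0323 M of L.
Step 3:
                    L           X           B
  I           0.06601      0.5362    0.002187
  C        7.0282e-04 -2.3427e-04 -7.0282e-04
  E           0.06672      0.5359    0.001485
  solve Keq expr → x = -2.3427e-04; check Q = 5.9060e-06

[X]_eq = 0.5359 M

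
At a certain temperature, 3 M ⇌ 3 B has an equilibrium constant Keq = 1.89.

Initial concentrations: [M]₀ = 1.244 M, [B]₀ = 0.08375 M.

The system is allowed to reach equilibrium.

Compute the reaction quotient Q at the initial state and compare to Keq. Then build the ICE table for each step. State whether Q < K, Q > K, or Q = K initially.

Q₀ = 3.0514e-04 vs Keq = 1.89 ⇒ Q<K, forward
Step 1:
                  M         B
  Initial     1.244   0.08375
  Change    -0.6503    0.6503
  Equil      0.5937     0.734
  solve Keq expr → x = 0.2168; check Q = 1.89

Q₀ = 3.0514e-04; Q < K (proceeds forward)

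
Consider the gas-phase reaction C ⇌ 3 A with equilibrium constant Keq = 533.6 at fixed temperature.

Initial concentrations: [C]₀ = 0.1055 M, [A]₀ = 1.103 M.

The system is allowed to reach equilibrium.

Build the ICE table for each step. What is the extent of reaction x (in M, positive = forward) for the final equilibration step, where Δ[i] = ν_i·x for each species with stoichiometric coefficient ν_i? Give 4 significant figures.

x = 0.1003 M

Q₀ = 12.72 vs Keq = 533.6 ⇒ Q<K, forward
Step 1:
                   C          A
  Initial     0.1055      1.103
  Change     -0.1003     0.3009
  Equil     0.005186      1.404
  solve Keq expr → x = 0.1003; check Q = 533.6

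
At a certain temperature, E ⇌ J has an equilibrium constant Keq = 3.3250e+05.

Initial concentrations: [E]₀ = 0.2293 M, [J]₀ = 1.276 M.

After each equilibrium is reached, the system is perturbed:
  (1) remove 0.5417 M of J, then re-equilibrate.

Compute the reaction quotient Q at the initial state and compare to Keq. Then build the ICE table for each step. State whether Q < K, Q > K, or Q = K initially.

Q₀ = 5.565 vs Keq = 3.3250e+05 ⇒ Q<K, forward
Step 1:
                    E           J
  Initial      0.2293       1.276
  Change      -0.2293      0.2293
  Equil    4.5272e-06       1.505
  solve Keq expr → x = 0.2293; check Q = 3.3250e+05
Then remove 0.5417 M of J.
Step 2:
                    E           J
  Initial  4.5272e-06      0.9636
  Change  -1.6292e-06  1.6292e-06
  Equil    2.8980e-06      0.9636
  solve Keq expr → x = 1.6292e-06; check Q = 3.3250e+05

Q₀ = 5.565; Q < K (proceeds forward)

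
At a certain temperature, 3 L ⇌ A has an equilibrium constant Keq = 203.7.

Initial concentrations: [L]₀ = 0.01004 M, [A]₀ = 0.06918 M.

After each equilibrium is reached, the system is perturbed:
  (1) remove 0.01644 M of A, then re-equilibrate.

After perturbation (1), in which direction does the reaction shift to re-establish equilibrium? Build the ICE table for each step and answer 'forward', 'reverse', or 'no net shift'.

Q₀ = 6.8356e+04 vs Keq = 203.7 ⇒ Q>K, reverse
Step 1:
                    L           A
  init        0.01004     0.06918
  Δ           0.05317    -0.01772
  eq          0.06321     0.05146
  solve Keq expr → x = -0.01772; check Q = 203.7
Then remove 0.01644 M of A.
Step 2:
                    L           A
  init        0.06321     0.03502
  Δ          -0.00649    0.002163
  eq          0.05672     0.03718
  solve Keq expr → x = 0.002163; check Q = 203.7

Direction: forward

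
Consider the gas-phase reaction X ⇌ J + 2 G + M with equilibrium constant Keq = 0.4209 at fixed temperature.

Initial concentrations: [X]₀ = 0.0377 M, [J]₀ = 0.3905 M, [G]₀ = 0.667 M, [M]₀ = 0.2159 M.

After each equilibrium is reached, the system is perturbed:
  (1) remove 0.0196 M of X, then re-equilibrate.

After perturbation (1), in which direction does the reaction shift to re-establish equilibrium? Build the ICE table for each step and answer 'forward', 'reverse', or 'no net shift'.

Q₀ = 0.9949 vs Keq = 0.4209 ⇒ Q>K, reverse
Step 1:
                  X         J         G         M
  init       0.0377    0.3905     0.667    0.2159
  Δ         0.02521  -0.02521  -0.05043  -0.02521
  eq        0.06291    0.3653    0.6166    0.1907
  solve Keq expr → x = -0.02521; check Q = 0.4209
Then remove 0.0196 M of X.
Step 2:
                  X         J         G         M
  init      0.04331    0.3653    0.6166    0.1907
  Δ         0.01053  -0.01053  -0.02107  -0.01053
  eq        0.05385    0.3548    0.5955    0.1802
  solve Keq expr → x = -0.01053; check Q = 0.4209

Direction: reverse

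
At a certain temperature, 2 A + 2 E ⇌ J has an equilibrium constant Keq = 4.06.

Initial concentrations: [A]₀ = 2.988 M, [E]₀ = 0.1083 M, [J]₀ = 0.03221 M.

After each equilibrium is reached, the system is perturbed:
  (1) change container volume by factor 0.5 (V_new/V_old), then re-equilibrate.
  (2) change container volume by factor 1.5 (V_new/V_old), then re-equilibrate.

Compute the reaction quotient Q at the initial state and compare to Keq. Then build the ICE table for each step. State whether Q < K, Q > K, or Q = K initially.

Q₀ = 0.3076; Q < K (proceeds forward)

Q₀ = 0.3076 vs Keq = 4.06 ⇒ Q<K, forward
Step 1:
                   A          E          J
  I            2.988     0.1083    0.03221
  C         -0.06509   -0.06509    0.03255
  E            2.923    0.04321    0.06476
  solve Keq expr → x = 0.03255; check Q = 4.06
Then change container volume by factor 0.5 (V_new/V_old).
Step 2:
                   A          E          J
  I            5.846    0.08642     0.1295
  C          -0.0526    -0.0526     0.0263
  E            5.793    0.03382     0.1558
  solve Keq expr → x = 0.0263; check Q = 4.06
Then change container volume by factor 1.5 (V_new/V_old).
Step 3:
                   A          E          J
  I            3.862    0.02254     0.1039
  C          0.01697    0.01697  -0.008485
  E            3.879    0.03951    0.09539
  solve Keq expr → x = -0.008485; check Q = 4.06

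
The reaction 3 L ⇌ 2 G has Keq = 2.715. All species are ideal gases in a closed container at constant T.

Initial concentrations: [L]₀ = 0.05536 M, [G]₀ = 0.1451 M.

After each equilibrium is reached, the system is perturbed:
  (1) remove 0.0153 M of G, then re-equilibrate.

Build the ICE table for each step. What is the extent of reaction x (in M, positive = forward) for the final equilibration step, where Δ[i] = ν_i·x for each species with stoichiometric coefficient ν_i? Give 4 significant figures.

Q₀ = 124.1 vs Keq = 2.715 ⇒ Q>K, reverse
Step 1:
                    L           G
  init        0.05536      0.1451
  Δ           0.08612    -0.05741
  eq           0.1415     0.08769
  solve Keq expr → x = -0.02871; check Q = 2.715
Then remove 0.0153 M of G.
Step 2:
                    L           G
  init         0.1415     0.07239
  Δ         -0.009682    0.006455
  eq           0.1318     0.07884
  solve Keq expr → x = 0.003227; check Q = 2.715

x = 0.003227 M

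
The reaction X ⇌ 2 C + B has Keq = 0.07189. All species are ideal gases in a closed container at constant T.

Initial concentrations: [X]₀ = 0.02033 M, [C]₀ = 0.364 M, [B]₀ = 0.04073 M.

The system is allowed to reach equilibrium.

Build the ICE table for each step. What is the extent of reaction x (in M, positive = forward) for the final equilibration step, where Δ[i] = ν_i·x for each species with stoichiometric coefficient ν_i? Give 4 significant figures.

x = -0.01653 M

Q₀ = 0.2654 vs Keq = 0.07189 ⇒ Q>K, reverse
Step 1:
                  X         C         B
  I         0.02033     0.364   0.04073
  C         0.01653  -0.03307  -0.01653
  E         0.03686    0.3309    0.0242
  solve Keq expr → x = -0.01653; check Q = 0.07189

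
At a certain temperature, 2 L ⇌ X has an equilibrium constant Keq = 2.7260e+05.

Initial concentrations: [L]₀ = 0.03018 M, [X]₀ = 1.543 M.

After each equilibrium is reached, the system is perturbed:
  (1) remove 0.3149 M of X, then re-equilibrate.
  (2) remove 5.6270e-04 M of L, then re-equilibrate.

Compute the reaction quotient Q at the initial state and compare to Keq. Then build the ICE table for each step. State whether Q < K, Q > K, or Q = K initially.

Q₀ = 1694; Q < K (proceeds forward)

Q₀ = 1694 vs Keq = 2.7260e+05 ⇒ Q<K, forward
Step 1:
                  L         X
  I         0.03018     1.543
  C        -0.02779    0.0139
  E         0.00239     1.557
  solve Keq expr → x = 0.0139; check Q = 2.7260e+05
Then remove 0.3149 M of X.
Step 2:
                  L         X
  I         0.00239     1.242
  C       -2.5521e-04 1.2761e-04
  E        0.002135     1.242
  solve Keq expr → x = 1.2761e-04; check Q = 2.7260e+05
Then remove 5.6270e-04 M of L.
Step 3:
                  L         X
  I        0.001572     1.242
  C       5.6246e-04 -2.8123e-04
  E        0.002134     1.242
  solve Keq expr → x = -2.8123e-04; check Q = 2.7260e+05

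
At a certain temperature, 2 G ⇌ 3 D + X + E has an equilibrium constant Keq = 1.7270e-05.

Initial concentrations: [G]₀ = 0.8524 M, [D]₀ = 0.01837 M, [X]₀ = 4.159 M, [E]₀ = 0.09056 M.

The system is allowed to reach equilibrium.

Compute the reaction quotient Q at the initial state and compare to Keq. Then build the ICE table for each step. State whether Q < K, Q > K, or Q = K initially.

Q₀ = 3.2134e-06; Q < K (proceeds forward)

Q₀ = 3.2134e-06 vs Keq = 1.7270e-05 ⇒ Q<K, forward
Step 1:
                  G         D         X         E
  init       0.8524   0.01837     4.159   0.09056
  Δ        -0.00872   0.01308   0.00436   0.00436
  eq         0.8437   0.03145     4.163   0.09492
  solve Keq expr → x = 0.00436; check Q = 1.7270e-05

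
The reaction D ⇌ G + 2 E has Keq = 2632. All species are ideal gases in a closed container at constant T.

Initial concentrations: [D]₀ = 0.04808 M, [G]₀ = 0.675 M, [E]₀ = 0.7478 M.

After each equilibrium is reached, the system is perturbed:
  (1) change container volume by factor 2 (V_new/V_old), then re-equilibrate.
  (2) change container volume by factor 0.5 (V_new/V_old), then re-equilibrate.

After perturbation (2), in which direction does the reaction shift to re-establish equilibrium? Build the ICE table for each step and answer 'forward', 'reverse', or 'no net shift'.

Direction: reverse

Q₀ = 7.851 vs Keq = 2632 ⇒ Q<K, forward
Step 1:
                    D           G           E
  I           0.04808       0.675      0.7478
  C          -0.04788     0.04788     0.09577
  E        1.9544e-04      0.7229      0.8436
  solve Keq expr → x = 0.04788; check Q = 2632
Then change container volume by factor 2 (V_new/V_old).
Step 2:
                    D           G           E
  I        9.7722e-05      0.3614      0.4218
  C       -7.3270e-05  7.3270e-05  1.4654e-04
  E        2.4453e-05      0.3615      0.4219
  solve Keq expr → x = 7.3270e-05; check Q = 2632
Then change container volume by factor 0.5 (V_new/V_old).
Step 3:
                    D           G           E
  I        4.8905e-05       0.723      0.8439
  C        1.4654e-04 -1.4654e-04 -2.9308e-04
  E        1.9544e-04      0.7229      0.8436
  solve Keq expr → x = -1.4654e-04; check Q = 2632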